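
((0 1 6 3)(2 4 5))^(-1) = (0 3 6 1)(2 5 4)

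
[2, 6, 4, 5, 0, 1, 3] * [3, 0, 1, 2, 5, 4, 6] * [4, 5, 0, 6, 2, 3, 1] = [5, 1, 3, 2, 6, 4, 0]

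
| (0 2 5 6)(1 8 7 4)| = 4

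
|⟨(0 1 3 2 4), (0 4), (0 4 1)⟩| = 120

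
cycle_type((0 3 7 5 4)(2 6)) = 2.5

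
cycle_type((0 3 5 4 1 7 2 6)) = 8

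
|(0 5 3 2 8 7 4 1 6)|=9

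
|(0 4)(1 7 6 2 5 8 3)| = 14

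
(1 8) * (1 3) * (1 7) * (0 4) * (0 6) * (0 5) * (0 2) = (0 4 6 5 2)(1 8 3 7)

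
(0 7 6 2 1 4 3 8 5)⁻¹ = (0 5 8 3 4 1 2 6 7)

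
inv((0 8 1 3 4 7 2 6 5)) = (0 5 6 2 7 4 3 1 8)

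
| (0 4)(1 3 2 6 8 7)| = 6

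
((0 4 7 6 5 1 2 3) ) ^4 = (0 5) (1 4) (2 7) (3 6) 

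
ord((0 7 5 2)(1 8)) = 4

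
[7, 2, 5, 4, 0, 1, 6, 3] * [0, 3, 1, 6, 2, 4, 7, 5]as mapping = [0→5, 1→1, 2→4, 3→2, 4→0, 5→3, 6→7, 7→6]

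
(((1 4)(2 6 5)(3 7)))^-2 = (2 6 5)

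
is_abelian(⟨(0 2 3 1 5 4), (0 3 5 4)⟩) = no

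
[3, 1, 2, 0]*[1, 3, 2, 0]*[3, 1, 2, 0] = [3, 0, 2, 1]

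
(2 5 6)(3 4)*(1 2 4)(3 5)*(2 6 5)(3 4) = (1 6 3)(2 4)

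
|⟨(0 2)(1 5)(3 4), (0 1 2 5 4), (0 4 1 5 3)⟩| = 720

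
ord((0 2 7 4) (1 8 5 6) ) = 4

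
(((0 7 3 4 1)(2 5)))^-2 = (0 4 7 1 3)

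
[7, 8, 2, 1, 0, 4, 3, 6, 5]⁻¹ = [4, 3, 2, 6, 5, 8, 7, 0, 1]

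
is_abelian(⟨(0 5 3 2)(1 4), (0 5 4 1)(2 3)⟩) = no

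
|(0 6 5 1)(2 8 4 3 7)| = 20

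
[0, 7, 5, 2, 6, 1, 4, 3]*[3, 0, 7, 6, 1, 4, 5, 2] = [3, 2, 4, 7, 5, 0, 1, 6]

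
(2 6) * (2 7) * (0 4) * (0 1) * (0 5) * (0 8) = (0 4 1 5 8)(2 6 7)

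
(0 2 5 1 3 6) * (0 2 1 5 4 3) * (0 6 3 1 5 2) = (0 5 2 4 1 6)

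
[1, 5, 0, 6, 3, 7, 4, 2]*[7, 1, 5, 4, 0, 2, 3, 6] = [1, 2, 7, 3, 4, 6, 0, 5]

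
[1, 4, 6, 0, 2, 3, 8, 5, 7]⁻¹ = [3, 0, 4, 5, 1, 7, 2, 8, 6]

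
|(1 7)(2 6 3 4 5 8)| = 6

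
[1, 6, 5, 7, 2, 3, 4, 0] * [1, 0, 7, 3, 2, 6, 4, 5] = [0, 4, 6, 5, 7, 3, 2, 1]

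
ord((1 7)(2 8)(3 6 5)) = 6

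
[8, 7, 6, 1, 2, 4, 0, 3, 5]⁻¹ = [6, 3, 4, 7, 5, 8, 2, 1, 0]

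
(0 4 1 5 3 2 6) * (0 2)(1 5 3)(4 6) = (0 6 2 4 5 1 3)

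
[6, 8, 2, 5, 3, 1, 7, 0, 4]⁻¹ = [7, 5, 2, 4, 8, 3, 0, 6, 1]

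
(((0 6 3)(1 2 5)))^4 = (0 6 3)(1 2 5)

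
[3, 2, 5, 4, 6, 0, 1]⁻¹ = [5, 6, 1, 0, 3, 2, 4]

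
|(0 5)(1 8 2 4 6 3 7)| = 14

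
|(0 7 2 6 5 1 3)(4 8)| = 14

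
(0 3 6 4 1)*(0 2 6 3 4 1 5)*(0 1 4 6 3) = (0 6 4 5 1 2 3)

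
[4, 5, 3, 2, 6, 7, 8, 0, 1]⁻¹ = [7, 8, 3, 2, 0, 1, 4, 5, 6]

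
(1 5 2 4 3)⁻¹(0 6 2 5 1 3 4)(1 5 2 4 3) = (0 6 4 2 5 1 3)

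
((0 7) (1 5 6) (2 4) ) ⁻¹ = (0 7) (1 6 5) (2 4) 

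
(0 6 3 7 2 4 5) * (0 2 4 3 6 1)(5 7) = (0 1)(2 3 5)(4 7)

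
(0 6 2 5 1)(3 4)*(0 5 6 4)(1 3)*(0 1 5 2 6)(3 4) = (0 3 1 2)(4 5)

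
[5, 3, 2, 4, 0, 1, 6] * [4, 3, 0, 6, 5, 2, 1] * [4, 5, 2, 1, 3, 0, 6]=[2, 6, 4, 0, 3, 1, 5]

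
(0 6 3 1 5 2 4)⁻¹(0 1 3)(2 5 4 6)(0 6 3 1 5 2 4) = (0 3 4 2)(1 6 5)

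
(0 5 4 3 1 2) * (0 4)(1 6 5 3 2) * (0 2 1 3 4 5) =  (0 4 1 3 6)(2 5)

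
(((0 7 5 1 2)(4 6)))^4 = (0 2 1 5 7)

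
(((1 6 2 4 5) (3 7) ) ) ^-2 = (1 4 6 5 2) 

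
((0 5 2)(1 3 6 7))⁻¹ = (0 2 5)(1 7 6 3)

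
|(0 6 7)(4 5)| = 6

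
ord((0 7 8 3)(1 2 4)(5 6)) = 12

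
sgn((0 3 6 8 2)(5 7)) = -1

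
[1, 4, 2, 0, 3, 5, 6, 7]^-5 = [3, 0, 2, 4, 1, 5, 6, 7]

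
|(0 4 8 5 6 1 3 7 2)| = 9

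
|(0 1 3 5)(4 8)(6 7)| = 4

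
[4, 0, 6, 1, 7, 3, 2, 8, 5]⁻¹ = [1, 3, 6, 5, 0, 8, 2, 4, 7]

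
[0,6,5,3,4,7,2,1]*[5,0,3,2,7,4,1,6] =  [5,1,4,2,7,6,3,0]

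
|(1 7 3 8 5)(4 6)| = 10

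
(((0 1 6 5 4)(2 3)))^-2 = (0 5 1 4 6)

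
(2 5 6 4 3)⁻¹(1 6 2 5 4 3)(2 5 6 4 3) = (1 4 5 6 3 2)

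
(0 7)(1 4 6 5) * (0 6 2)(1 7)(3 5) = (0 1 4 2)(3 5 7 6)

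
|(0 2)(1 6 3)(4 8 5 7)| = 12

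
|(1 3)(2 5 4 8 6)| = 10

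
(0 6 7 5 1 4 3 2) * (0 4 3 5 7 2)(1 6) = (0 1 3)(2 4 5 6)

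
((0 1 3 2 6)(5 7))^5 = (5 7)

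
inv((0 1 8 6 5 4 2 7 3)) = (0 3 7 2 4 5 6 8 1)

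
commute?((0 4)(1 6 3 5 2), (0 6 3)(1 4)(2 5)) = no:(0 4)(1 6 3 5 2)*(0 6 3)(1 4)(2 5) = (0 1 3 2 4 6), (0 6 3)(1 4)(2 5)*(0 4)(1 6 3 5 2) = (0 3 4 6 5 1)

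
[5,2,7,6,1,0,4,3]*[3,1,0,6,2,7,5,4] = [7,0,4,5,1,3,2,6]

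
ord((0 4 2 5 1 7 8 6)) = 8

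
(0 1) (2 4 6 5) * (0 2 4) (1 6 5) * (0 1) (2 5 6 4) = (0 4 6) (1 5 2) 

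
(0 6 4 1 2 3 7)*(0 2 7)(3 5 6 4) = (0 4 1 7 2 5 6 3)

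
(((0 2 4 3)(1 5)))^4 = ()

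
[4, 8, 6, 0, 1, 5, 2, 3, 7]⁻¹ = [3, 4, 6, 7, 0, 5, 2, 8, 1]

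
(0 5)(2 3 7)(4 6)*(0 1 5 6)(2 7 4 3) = (0 6 3 4)(1 5)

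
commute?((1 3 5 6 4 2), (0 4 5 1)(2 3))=no:(1 3 5 6 4 2)*(0 4 5 1)(2 3)=(0 4 3 1 2)(5 6), (0 4 5 1)(2 3)*(1 3 5 6 4 2)=(0 2 5 3 1)(4 6)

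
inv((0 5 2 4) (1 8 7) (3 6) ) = (0 4 2 5) (1 7 8) (3 6) 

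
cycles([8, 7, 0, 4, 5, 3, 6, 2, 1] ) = (0 8 1 7 2)(3 4 5)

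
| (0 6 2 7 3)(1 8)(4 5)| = 10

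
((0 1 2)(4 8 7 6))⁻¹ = (0 2 1)(4 6 7 8)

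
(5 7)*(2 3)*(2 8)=(2 3 8) (5 7) 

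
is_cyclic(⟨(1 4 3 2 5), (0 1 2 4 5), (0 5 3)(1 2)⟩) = no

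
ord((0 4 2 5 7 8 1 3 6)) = 9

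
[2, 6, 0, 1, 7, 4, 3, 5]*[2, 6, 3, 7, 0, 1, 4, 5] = [3, 4, 2, 6, 5, 0, 7, 1]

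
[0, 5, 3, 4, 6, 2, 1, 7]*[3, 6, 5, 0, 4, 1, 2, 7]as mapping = [0→3, 1→1, 2→0, 3→4, 4→2, 5→5, 6→6, 7→7]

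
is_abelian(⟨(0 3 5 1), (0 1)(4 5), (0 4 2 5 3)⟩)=no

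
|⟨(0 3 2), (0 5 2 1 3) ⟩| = 60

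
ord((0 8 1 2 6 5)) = 6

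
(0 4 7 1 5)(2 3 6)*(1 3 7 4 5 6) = (0 5)(1 6 2 7 3)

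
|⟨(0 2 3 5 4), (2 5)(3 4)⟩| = 60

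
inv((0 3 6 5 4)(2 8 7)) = (0 4 5 6 3)(2 7 8)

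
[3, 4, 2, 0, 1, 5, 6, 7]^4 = [0, 1, 2, 3, 4, 5, 6, 7]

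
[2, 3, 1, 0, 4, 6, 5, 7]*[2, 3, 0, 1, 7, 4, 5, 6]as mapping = [0→0, 1→1, 2→3, 3→2, 4→7, 5→5, 6→4, 7→6]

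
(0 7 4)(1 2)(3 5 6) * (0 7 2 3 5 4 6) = (0 2 1 3 4 7 6 5)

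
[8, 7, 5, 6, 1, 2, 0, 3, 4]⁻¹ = [6, 4, 5, 7, 8, 2, 3, 1, 0]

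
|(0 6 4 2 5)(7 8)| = 10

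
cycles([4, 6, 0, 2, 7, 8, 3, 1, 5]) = (0 4 7 1 6 3 2)(5 8)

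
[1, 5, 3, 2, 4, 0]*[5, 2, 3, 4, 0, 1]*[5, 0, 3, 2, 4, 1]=[3, 0, 4, 2, 5, 1]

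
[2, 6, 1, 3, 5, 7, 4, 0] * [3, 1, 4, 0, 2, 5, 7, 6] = [4, 7, 1, 0, 5, 6, 2, 3]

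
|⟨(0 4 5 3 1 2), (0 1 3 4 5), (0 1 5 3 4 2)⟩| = 720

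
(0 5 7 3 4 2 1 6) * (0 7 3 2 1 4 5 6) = (0 6 7 2 4 1)(3 5)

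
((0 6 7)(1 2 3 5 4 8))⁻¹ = (0 7 6)(1 8 4 5 3 2)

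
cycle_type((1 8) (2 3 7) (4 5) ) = 2^2.3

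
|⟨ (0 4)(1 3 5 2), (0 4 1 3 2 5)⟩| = 720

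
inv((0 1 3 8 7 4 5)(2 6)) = (0 5 4 7 8 3 1)(2 6)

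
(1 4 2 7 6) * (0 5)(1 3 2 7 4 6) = (0 5)(1 6 3 2 4 7)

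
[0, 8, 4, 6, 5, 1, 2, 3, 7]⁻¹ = [0, 5, 6, 7, 2, 4, 3, 8, 1]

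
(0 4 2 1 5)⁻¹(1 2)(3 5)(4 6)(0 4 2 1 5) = (0 3)(1 5)(2 6)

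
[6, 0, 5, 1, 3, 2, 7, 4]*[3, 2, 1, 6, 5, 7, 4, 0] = [4, 3, 7, 2, 6, 1, 0, 5]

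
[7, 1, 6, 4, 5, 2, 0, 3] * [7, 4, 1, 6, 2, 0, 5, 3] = [3, 4, 5, 2, 0, 1, 7, 6]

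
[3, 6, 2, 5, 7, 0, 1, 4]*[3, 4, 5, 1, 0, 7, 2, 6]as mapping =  [0→1, 1→2, 2→5, 3→7, 4→6, 5→3, 6→4, 7→0]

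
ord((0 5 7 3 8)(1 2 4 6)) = 20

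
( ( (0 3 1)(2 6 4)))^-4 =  (0 1 3)(2 4 6)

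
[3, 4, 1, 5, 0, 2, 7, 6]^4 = [1, 5, 3, 4, 2, 0, 6, 7]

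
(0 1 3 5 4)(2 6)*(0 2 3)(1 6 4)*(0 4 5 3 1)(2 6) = (0 2 5)(1 4 6)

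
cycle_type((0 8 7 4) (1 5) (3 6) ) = 2^2.4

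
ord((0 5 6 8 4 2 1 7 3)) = 9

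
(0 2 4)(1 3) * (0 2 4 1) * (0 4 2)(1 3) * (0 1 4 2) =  (1 4)(2 3)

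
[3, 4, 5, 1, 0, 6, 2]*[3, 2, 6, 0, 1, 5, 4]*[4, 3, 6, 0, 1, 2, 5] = [4, 3, 2, 6, 0, 1, 5]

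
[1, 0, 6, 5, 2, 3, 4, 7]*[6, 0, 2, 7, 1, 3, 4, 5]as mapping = [0→0, 1→6, 2→4, 3→3, 4→2, 5→7, 6→1, 7→5]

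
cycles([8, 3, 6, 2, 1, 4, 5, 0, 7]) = (0 8 7) (1 3 2 6 5 4) 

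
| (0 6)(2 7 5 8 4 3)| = 6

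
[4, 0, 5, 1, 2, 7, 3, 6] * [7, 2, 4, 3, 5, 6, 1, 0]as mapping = [0→5, 1→7, 2→6, 3→2, 4→4, 5→0, 6→3, 7→1]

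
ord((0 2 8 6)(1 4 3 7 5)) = 20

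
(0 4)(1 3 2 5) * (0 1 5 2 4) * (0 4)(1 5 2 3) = (0 4 5 2 3)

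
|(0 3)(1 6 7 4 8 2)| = 6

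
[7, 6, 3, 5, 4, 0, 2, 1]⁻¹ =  [5, 7, 6, 2, 4, 3, 1, 0]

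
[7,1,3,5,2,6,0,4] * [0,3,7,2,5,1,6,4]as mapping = [0→4,1→3,2→2,3→1,4→7,5→6,6→0,7→5]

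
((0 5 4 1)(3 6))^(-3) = (0 5 4 1)(3 6)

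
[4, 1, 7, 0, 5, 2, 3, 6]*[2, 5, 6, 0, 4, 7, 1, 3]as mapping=[0→4, 1→5, 2→3, 3→2, 4→7, 5→6, 6→0, 7→1]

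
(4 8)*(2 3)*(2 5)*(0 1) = (0 1)(2 3 5)(4 8)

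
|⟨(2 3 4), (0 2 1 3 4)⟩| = 60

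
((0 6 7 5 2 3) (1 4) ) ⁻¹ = (0 3 2 5 7 6) (1 4) 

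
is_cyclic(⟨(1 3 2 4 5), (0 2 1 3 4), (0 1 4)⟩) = no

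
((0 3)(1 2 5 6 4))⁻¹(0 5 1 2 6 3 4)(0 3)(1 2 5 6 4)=(0 1 3 6 2 5 4)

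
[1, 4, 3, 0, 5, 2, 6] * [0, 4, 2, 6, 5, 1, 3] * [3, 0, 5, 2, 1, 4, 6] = [1, 4, 6, 3, 0, 5, 2]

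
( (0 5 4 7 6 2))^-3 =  (0 7)(2 4)(5 6)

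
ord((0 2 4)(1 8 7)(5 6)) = 6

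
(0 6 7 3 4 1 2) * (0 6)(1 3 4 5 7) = (1 2 6)(3 5 7 4)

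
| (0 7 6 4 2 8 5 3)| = 8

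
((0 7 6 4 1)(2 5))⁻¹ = (0 1 4 6 7)(2 5)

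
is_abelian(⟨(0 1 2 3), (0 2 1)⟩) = no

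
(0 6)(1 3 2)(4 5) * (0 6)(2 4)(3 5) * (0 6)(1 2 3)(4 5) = (0 6)(1 4)(3 5)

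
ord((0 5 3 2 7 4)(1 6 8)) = 6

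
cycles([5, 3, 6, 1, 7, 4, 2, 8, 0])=(0 5 4 7 8)(1 3)(2 6)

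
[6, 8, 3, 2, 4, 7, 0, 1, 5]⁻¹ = [6, 7, 3, 2, 4, 8, 0, 5, 1]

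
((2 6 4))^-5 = (2 6 4)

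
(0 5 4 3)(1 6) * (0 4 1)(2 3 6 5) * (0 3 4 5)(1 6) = (0 2 4 1)(3 5 6)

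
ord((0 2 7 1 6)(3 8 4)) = 15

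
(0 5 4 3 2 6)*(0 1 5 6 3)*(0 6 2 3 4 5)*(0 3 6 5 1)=(0 2 4 5 1 3 6)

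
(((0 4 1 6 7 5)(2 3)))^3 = (0 6)(1 5)(2 3)(4 7)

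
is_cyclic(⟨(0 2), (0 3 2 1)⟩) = no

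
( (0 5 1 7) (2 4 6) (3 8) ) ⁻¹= (0 7 1 5) (2 6 4) (3 8) 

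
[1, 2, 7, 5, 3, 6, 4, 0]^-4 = [0, 1, 2, 3, 4, 5, 6, 7]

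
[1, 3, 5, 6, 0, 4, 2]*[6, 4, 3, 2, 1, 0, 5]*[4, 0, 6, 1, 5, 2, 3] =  [5, 6, 4, 2, 3, 0, 1]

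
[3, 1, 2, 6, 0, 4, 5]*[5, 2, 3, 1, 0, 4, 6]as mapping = [0→1, 1→2, 2→3, 3→6, 4→5, 5→0, 6→4]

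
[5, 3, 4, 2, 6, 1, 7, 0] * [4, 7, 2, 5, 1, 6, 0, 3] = [6, 5, 1, 2, 0, 7, 3, 4]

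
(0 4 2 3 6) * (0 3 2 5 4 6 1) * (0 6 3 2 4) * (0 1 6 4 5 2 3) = (1 4 2 5)(3 6)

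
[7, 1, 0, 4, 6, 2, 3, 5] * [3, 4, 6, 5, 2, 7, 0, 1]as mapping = [0→1, 1→4, 2→3, 3→2, 4→0, 5→6, 6→5, 7→7]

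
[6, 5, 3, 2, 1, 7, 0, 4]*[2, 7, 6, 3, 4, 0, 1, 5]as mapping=[0→1, 1→0, 2→3, 3→6, 4→7, 5→5, 6→2, 7→4]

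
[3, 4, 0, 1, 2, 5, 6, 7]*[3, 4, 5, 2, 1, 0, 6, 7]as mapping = [0→2, 1→1, 2→3, 3→4, 4→5, 5→0, 6→6, 7→7]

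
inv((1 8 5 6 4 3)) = (1 3 4 6 5 8)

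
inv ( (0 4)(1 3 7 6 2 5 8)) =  (0 4)(1 8 5 2 6 7 3)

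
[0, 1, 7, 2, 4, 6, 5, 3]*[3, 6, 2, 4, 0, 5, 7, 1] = [3, 6, 1, 2, 0, 7, 5, 4]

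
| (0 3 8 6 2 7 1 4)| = 8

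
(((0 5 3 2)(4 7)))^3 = (0 2 3 5)(4 7)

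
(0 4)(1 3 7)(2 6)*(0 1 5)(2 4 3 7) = (0 3 2 6 4 1 7 5)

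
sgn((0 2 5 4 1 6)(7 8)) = 1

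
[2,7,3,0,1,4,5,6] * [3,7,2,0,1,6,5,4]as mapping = [0→2,1→4,2→0,3→3,4→7,5→1,6→6,7→5]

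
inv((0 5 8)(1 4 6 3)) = (0 8 5)(1 3 6 4)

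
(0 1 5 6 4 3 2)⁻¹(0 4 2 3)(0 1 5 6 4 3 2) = (0 2 1 3)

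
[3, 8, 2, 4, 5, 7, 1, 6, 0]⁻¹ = [8, 6, 2, 0, 3, 4, 7, 5, 1]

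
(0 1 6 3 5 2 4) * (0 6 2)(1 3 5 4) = (0 3 4 6 5)(1 2)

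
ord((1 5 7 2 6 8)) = 6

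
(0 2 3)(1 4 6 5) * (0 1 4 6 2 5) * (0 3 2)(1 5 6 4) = (0 6 3 5 1 4)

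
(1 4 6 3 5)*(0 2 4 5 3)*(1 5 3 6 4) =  (0 2 1 3 6)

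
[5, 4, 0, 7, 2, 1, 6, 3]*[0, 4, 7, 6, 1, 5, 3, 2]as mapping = [0→5, 1→1, 2→0, 3→2, 4→7, 5→4, 6→3, 7→6]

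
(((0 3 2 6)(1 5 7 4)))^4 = ()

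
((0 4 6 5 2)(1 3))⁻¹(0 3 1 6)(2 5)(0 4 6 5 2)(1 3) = (0 2)(1 3 5 4)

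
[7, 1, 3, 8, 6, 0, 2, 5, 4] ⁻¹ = [5, 1, 6, 2, 8, 7, 4, 0, 3] 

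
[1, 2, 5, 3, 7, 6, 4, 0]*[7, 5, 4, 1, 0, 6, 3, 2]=[5, 4, 6, 1, 2, 3, 0, 7]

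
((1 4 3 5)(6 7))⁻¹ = (1 5 3 4)(6 7)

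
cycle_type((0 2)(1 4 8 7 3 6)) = 2.6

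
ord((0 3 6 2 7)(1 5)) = 10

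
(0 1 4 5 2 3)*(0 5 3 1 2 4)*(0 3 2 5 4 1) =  (0 5 1 3 4 2) 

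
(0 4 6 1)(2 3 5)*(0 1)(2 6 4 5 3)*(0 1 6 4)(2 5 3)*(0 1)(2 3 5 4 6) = (0 5 6)(1 2 4)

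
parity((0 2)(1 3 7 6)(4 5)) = odd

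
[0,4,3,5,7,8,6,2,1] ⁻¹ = [0,8,7,2,1,3,6,4,5] 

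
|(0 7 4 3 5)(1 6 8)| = 15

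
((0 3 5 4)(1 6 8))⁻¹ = (0 4 5 3)(1 8 6)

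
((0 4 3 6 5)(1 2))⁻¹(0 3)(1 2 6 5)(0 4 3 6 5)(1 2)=(0 2 1 5)(4 6)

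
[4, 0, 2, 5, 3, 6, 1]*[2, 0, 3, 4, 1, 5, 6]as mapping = [0→1, 1→2, 2→3, 3→5, 4→4, 5→6, 6→0]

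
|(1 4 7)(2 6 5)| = 3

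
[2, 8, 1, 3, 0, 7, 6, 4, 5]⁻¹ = [4, 2, 0, 3, 7, 8, 6, 5, 1]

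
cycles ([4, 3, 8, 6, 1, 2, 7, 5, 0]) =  (0 4 1 3 6 7 5 2 8)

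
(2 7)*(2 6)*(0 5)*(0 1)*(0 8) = (0 5 1 8)(2 7 6)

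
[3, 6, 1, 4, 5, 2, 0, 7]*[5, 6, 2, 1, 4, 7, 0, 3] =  [1, 0, 6, 4, 7, 2, 5, 3]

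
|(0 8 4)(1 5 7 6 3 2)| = 6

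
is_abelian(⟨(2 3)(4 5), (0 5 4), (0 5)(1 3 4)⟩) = no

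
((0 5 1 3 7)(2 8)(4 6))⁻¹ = (0 7 3 1 5)(2 8)(4 6)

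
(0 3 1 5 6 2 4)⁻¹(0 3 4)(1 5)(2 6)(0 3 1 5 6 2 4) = (0 3 1)(2 4)(5 6)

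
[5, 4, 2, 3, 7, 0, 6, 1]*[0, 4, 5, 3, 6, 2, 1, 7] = [2, 6, 5, 3, 7, 0, 1, 4] 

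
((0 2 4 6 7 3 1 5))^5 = (0 3 4 5 7 2 1 6)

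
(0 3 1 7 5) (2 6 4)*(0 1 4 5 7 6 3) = (1 6 5) (2 3 4) 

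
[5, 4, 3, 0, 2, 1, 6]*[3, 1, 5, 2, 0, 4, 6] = [4, 0, 2, 3, 5, 1, 6]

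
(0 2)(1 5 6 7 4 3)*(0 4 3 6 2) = (1 5 2 4 6 7 3)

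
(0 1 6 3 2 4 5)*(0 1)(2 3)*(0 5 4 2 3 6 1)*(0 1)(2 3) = (0 5 1)(2 3 6)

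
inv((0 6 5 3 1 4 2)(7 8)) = (0 2 4 1 3 5 6)(7 8)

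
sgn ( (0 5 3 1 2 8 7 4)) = -1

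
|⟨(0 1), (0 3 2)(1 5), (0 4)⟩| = 720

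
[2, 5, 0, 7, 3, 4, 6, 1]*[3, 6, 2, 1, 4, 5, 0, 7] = [2, 5, 3, 7, 1, 4, 0, 6]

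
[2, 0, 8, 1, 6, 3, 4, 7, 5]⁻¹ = [1, 3, 0, 5, 6, 8, 4, 7, 2]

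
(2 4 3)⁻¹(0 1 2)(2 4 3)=(0 1 4)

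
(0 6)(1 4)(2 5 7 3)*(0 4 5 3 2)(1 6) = (0 1 5 7 2 3)(4 6)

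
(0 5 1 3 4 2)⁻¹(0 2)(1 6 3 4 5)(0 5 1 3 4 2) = (0 5)(1 3 6 4 2)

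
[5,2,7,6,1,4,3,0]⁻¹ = [7,4,1,6,5,0,3,2]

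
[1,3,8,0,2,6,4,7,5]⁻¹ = [3,0,4,1,6,8,5,7,2]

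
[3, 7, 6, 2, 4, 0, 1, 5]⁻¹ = [5, 6, 3, 0, 4, 7, 2, 1]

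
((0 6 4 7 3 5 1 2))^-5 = (0 7 1 6 3 2 4 5)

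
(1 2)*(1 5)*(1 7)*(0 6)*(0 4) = (0 6 4)(1 2 5 7)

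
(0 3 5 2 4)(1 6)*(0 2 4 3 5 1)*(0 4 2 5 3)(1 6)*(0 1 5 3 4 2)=(0 4 3 6 2 1 5)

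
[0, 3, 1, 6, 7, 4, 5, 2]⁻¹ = [0, 2, 7, 1, 5, 6, 3, 4]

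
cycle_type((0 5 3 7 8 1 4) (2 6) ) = 2.7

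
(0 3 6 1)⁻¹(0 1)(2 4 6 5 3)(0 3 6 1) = (0 3)(1 5 6 2 4)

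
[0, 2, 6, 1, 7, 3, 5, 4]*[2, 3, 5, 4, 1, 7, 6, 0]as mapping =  [0→2, 1→5, 2→6, 3→3, 4→0, 5→4, 6→7, 7→1]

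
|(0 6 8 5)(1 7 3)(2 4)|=12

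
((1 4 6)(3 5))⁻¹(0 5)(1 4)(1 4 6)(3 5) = (0 3)(4 6)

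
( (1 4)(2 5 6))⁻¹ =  (1 4)(2 6 5)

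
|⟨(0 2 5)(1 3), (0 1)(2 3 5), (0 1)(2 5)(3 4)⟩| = 720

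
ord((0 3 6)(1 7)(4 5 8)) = 6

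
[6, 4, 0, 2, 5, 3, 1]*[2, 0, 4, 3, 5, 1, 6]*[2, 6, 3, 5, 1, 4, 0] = [0, 4, 3, 1, 6, 5, 2]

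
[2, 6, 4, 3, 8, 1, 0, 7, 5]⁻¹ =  [6, 5, 0, 3, 2, 8, 1, 7, 4]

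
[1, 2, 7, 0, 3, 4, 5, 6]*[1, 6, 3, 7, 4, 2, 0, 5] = [6, 3, 5, 1, 7, 4, 2, 0]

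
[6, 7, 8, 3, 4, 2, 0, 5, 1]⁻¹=[6, 8, 5, 3, 4, 7, 0, 1, 2]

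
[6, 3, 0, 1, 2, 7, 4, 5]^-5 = [2, 3, 4, 1, 6, 7, 0, 5]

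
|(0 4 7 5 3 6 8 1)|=8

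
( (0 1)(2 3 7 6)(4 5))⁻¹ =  (0 1)(2 6 7 3)(4 5)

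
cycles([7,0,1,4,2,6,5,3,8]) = (0 7 3 4 2 1)(5 6)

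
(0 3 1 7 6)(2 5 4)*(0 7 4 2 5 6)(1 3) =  (0 1 4 5 2 6 7)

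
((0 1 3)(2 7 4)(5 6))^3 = (5 6)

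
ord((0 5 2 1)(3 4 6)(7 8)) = 12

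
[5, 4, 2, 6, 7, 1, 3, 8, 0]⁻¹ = [8, 5, 2, 6, 1, 0, 3, 4, 7]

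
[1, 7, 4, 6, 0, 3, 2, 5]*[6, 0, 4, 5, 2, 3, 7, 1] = [0, 1, 2, 7, 6, 5, 4, 3] 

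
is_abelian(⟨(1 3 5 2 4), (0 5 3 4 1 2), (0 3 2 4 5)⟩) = no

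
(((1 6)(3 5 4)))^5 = (1 6)(3 4 5)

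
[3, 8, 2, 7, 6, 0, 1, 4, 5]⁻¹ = [5, 6, 2, 0, 7, 8, 4, 3, 1]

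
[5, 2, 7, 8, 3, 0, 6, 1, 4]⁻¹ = [5, 7, 1, 4, 8, 0, 6, 2, 3]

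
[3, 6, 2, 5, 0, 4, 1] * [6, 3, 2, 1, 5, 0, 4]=[1, 4, 2, 0, 6, 5, 3]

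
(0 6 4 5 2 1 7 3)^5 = (0 1 4 3 2 6 7 5)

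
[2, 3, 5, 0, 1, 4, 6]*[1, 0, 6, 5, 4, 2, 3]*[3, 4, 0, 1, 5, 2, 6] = [6, 2, 0, 4, 3, 5, 1]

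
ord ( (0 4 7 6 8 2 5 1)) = 8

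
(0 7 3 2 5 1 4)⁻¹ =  (0 4 1 5 2 3 7)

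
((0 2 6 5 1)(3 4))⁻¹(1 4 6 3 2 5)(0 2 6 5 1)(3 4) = (0 3 5 4 6 1)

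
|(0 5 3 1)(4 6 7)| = 12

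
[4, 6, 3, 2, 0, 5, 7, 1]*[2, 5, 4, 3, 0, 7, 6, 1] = [0, 6, 3, 4, 2, 7, 1, 5] 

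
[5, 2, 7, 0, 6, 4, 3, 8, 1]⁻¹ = [3, 8, 1, 6, 5, 0, 4, 2, 7]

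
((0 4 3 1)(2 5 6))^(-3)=(0 4 3 1)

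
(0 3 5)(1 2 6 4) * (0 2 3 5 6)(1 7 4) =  (0 5 2)(1 3 6)(4 7)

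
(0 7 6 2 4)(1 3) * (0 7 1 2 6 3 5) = (0 1 5)(2 4 7 3)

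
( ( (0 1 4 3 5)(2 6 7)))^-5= (2 6 7)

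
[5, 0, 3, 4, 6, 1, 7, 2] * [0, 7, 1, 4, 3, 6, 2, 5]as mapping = [0→6, 1→0, 2→4, 3→3, 4→2, 5→7, 6→5, 7→1]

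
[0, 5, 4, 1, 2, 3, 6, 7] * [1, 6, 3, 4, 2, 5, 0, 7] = [1, 5, 2, 6, 3, 4, 0, 7]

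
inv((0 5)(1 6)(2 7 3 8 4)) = (0 5)(1 6)(2 4 8 3 7)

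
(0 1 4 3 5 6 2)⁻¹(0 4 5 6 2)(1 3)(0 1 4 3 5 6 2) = (0 1 3 6 2)(4 5)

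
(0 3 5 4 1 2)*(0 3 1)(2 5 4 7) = (0 1 5 7 2 3 4)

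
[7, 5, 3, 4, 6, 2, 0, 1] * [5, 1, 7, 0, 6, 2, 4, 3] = [3, 2, 0, 6, 4, 7, 5, 1]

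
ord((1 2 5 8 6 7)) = 6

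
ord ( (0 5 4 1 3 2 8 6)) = 8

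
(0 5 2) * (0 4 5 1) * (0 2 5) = (0 1 2 4)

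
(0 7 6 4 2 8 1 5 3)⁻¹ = (0 3 5 1 8 2 4 6 7)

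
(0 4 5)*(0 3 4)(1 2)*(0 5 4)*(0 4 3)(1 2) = (0 5)(3 4)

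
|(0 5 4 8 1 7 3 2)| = 8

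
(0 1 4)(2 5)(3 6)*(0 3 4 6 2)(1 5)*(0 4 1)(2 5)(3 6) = (0 2)(1 3 5 4 6)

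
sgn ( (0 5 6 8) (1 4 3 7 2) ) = -1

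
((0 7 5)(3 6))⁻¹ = (0 5 7)(3 6)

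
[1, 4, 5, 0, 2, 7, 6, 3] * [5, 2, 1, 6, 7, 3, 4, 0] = [2, 7, 3, 5, 1, 0, 4, 6]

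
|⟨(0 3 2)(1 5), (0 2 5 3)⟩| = 120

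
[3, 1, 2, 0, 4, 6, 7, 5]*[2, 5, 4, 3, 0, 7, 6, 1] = [3, 5, 4, 2, 0, 6, 1, 7]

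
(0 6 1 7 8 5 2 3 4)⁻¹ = (0 4 3 2 5 8 7 1 6)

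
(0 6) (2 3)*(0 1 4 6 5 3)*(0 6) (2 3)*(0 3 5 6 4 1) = (0 6) (2 4 3 5) 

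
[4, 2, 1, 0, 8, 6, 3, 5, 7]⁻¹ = [3, 2, 1, 6, 0, 7, 5, 8, 4]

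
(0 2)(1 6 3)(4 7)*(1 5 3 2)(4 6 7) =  (0 1 7 6 2)(3 5)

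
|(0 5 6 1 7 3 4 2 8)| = 9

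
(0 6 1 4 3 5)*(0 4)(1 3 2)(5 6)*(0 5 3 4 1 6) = (0 3)(1 5)(2 6 4)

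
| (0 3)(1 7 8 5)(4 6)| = 4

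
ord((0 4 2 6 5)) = 5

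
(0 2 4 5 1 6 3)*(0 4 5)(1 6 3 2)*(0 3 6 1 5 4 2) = (0 5 1 6)(2 4 3)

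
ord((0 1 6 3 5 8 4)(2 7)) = 14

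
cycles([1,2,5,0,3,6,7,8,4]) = (0 1 2 5 6 7 8 4 3)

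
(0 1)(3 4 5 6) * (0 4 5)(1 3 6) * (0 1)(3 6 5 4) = (0 6 5)(1 3 4)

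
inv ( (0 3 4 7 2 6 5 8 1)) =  (0 1 8 5 6 2 7 4 3)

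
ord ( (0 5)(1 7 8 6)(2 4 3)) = 12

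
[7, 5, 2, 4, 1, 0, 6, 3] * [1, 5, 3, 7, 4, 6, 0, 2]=[2, 6, 3, 4, 5, 1, 0, 7]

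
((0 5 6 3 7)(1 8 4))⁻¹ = (0 7 3 6 5)(1 4 8)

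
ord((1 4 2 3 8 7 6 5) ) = 8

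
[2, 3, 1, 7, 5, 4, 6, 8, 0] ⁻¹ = [8, 2, 0, 1, 5, 4, 6, 3, 7] 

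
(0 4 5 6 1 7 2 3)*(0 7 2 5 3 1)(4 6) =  (0 6)(1 2)(3 7 5 4)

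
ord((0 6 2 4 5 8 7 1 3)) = 9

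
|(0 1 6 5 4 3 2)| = 7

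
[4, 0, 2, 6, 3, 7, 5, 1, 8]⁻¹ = [1, 7, 2, 4, 0, 6, 3, 5, 8]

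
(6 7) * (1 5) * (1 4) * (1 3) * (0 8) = (0 8)(1 5 4 3)(6 7)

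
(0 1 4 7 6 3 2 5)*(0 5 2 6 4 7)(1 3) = (0 3 6 1 7 4)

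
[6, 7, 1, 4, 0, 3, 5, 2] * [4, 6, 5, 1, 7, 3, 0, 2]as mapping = [0→0, 1→2, 2→6, 3→7, 4→4, 5→1, 6→3, 7→5]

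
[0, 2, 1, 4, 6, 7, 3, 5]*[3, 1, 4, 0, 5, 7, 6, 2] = [3, 4, 1, 5, 6, 2, 0, 7]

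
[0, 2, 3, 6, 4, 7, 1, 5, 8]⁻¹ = [0, 6, 1, 2, 4, 7, 3, 5, 8]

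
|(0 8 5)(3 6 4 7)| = 12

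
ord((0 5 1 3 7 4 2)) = 7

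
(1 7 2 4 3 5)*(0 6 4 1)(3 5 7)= (0 6 4 5)(1 3 7 2)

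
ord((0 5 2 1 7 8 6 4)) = 8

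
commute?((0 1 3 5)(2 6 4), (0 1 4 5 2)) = no:(0 1 3 5)(2 6 4) * (0 1 4 5 2) = (0 4)(1 3 2 6 5), (0 1 4 5 2) * (0 1 3 5)(2 6 4) = (0 3 5 6 4)(1 2)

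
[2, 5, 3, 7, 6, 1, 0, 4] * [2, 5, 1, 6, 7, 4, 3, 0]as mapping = [0→1, 1→4, 2→6, 3→0, 4→3, 5→5, 6→2, 7→7]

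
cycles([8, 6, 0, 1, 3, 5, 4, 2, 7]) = (0 8 7 2)(1 6 4 3)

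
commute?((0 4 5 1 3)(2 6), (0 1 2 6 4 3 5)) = no:(0 4 5 1 3)(2 6) * (0 1 2 6 4 3 5) = (0 3 1 5 2 4), (0 1 2 6 4 3 5) * (0 4 5 1 3)(2 6) = (0 3 1 6 5 4)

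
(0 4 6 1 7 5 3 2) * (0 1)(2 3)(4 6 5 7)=(0 6)(1 4 5 2)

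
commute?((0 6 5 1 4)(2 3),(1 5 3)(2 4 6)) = no:(0 6 5 1 4)(2 3)*(1 5 3)(2 4 6) = (0 2 1 6 3 4),(1 5 3)(2 4 6)*(0 6 5 1 4)(2 3) = (0 6 3 4 5 2)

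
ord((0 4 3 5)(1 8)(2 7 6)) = 12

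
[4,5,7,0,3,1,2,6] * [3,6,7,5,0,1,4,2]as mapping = [0→0,1→1,2→2,3→3,4→5,5→6,6→7,7→4]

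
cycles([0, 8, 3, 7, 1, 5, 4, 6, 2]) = (1 8 2 3 7 6 4)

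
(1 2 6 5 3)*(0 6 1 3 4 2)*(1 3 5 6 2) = (0 2 3 5 4 1)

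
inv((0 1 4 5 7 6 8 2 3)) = (0 3 2 8 6 7 5 4 1)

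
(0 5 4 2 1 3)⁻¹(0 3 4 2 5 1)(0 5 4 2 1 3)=(0 2 1 4 3 5)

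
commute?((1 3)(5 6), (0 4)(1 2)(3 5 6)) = no:(1 3)(5 6) * (0 4)(1 2)(3 5 6) = (0 4)(1 5 3 2), (0 4)(1 2)(3 5 6) * (1 3)(5 6) = (0 4)(1 2 3 6)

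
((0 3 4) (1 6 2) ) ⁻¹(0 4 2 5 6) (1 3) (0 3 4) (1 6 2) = (0 1 5 2 3) (4 6) 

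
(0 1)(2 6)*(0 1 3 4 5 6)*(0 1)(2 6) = (0 3 4 5 2 1)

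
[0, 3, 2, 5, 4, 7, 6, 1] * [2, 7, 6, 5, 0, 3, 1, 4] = [2, 5, 6, 3, 0, 4, 1, 7]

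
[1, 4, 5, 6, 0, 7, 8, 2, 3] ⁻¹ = [4, 0, 7, 8, 1, 2, 3, 5, 6] 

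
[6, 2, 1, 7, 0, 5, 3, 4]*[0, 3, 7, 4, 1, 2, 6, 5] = [6, 7, 3, 5, 0, 2, 4, 1]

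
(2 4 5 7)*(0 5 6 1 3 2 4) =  (0 5 7 4 6 1 3 2) 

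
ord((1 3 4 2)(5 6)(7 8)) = 4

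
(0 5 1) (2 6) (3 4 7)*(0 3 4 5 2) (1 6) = (0 2 1 3 5 6) (4 7) 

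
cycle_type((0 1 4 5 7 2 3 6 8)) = 9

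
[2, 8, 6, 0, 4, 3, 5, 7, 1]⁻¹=[3, 8, 0, 5, 4, 6, 2, 7, 1]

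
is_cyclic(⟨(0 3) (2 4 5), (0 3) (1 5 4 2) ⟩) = no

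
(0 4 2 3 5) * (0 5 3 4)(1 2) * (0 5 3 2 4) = (0 5 3 2)(1 4)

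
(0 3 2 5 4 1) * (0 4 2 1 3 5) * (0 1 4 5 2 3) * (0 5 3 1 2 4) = (0 4 5 1 3)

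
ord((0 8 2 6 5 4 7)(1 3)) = 14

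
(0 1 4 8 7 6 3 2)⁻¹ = (0 2 3 6 7 8 4 1)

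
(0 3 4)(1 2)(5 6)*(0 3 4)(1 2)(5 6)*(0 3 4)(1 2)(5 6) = (1 2)(5 6)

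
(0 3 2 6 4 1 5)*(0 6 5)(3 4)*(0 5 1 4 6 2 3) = (0 6)(1 5 2)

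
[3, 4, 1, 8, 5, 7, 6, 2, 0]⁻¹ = [8, 2, 7, 0, 1, 4, 6, 5, 3]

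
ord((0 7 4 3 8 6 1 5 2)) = 9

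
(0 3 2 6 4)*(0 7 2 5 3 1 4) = (0 1 4 7 2 6)(3 5)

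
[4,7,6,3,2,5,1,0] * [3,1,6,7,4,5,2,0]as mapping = [0→4,1→0,2→2,3→7,4→6,5→5,6→1,7→3]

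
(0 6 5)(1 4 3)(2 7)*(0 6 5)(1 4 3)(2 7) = (0 5 6)(1 3 4)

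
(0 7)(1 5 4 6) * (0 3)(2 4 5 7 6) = (0 6 1 7 3)(2 4)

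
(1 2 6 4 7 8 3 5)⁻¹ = (1 5 3 8 7 4 6 2)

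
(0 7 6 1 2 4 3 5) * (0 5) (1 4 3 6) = (0 7 1 2 3) (4 6) 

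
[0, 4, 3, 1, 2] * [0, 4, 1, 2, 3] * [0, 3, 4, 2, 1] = [0, 2, 4, 1, 3]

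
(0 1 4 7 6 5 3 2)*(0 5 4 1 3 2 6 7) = (0 3 6 4)(2 5)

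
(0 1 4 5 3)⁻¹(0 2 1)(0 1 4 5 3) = (1 2 4)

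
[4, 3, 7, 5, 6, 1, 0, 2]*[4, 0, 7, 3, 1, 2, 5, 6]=[1, 3, 6, 2, 5, 0, 4, 7] 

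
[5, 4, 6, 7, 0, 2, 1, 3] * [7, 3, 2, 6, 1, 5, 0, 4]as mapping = [0→5, 1→1, 2→0, 3→4, 4→7, 5→2, 6→3, 7→6]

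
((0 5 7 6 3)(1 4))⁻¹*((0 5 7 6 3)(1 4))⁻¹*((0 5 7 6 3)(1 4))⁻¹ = (0 7 3 5 6)(1 4)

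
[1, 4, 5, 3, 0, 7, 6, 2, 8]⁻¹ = [4, 0, 7, 3, 1, 2, 6, 5, 8]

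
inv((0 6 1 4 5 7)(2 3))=(0 7 5 4 1 6)(2 3)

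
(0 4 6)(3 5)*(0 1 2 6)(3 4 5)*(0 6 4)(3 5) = (0 3 5)(1 2 4 6)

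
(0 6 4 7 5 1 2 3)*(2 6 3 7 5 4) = (0 3)(1 6 2 7 4 5)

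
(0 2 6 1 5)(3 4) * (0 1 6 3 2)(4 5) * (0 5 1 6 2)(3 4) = (0 5 6 2 4)(1 3)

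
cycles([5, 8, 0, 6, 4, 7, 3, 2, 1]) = (0 5 7 2)(1 8)(3 6)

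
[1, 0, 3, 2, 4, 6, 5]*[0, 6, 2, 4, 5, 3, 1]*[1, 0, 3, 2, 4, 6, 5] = [5, 1, 4, 3, 6, 0, 2] 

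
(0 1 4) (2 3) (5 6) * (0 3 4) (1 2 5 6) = (0 2 4 3 5 1) 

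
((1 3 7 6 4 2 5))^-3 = (1 4 3 2 7 5 6)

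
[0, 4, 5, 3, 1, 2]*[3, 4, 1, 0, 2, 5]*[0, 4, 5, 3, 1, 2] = [3, 5, 2, 0, 1, 4]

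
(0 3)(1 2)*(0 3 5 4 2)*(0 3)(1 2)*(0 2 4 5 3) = (0 3 2 4 1)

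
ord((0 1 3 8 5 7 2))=7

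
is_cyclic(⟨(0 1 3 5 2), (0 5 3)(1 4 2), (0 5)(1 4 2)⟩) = no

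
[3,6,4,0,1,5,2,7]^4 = [0,1,2,3,4,5,6,7]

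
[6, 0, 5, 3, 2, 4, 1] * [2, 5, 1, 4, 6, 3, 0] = [0, 2, 3, 4, 1, 6, 5]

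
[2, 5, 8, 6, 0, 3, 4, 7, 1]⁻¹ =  [4, 8, 0, 5, 6, 1, 3, 7, 2]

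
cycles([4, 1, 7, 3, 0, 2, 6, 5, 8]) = (0 4)(2 7 5)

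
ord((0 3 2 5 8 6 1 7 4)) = 9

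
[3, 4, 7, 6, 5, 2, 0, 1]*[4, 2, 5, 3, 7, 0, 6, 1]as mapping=[0→3, 1→7, 2→1, 3→6, 4→0, 5→5, 6→4, 7→2]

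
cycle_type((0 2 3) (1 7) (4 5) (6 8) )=2^3.3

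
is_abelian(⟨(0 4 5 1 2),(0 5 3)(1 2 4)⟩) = no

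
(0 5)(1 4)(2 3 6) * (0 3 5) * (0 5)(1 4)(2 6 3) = (0 5 2)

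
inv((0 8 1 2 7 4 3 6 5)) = (0 5 6 3 4 7 2 1 8)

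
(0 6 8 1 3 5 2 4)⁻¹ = (0 4 2 5 3 1 8 6)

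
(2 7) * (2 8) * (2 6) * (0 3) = (0 3)(2 7 8 6)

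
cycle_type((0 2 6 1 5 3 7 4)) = 8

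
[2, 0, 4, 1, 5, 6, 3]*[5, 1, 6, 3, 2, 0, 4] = [6, 5, 2, 1, 0, 4, 3]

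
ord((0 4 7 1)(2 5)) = 4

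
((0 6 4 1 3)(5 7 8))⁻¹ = (0 3 1 4 6)(5 8 7)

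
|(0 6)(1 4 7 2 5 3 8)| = 14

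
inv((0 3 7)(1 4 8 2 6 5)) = (0 7 3)(1 5 6 2 8 4)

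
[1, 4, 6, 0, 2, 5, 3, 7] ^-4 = [4, 2, 3, 1, 6, 5, 0, 7] 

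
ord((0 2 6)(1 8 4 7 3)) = 15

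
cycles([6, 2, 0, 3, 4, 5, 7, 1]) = (0 6 7 1 2)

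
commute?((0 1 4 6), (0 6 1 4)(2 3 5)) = no:(0 1 4 6)*(0 6 1 4)(2 3 5) = (0 4 1)(2 3 5), (0 6 1 4)(2 3 5)*(0 1 4 6) = (1 6 4)(2 3 5)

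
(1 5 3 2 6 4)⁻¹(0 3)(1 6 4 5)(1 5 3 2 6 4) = (0 2)(1 3 5 4)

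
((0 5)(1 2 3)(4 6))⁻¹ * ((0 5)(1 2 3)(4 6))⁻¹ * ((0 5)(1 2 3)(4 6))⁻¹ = (0 5)(4 6)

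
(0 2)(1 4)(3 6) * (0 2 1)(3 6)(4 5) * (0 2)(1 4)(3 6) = (0 4 2)(1 5)(3 6)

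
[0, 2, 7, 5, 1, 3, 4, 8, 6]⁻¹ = [0, 4, 1, 5, 6, 3, 8, 2, 7]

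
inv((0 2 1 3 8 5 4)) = (0 4 5 8 3 1 2)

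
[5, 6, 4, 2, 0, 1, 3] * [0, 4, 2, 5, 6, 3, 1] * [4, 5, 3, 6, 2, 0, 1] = [6, 5, 1, 3, 4, 2, 0]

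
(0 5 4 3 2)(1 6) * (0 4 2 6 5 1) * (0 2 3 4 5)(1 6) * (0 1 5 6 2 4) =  (0 2 6 4)(3 5)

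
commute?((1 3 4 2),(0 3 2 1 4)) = no:(1 3 4 2)*(0 3 2 1 4) = (0 3)(1 2 4),(0 3 2 1 4)*(1 3 4 2) = (0 4)(1 2 3)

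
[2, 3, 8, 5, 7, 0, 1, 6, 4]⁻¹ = [5, 6, 0, 1, 8, 3, 7, 4, 2]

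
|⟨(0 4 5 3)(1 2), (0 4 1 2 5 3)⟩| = 72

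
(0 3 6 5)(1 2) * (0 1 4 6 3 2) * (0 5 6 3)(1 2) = (0 1 5 2 4 3)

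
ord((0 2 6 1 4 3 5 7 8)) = 9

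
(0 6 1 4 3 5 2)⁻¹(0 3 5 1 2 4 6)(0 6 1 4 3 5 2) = (0 3 1 6 5 2 4)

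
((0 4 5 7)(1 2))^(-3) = (0 4 5 7)(1 2)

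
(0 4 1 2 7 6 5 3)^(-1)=(0 3 5 6 7 2 1 4)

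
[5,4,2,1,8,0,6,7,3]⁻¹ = [5,3,2,8,1,0,6,7,4]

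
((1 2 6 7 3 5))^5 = (1 5 3 7 6 2)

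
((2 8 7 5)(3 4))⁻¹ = (2 5 7 8)(3 4)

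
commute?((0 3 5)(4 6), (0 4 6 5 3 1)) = no:(0 3 5)(4 6)*(0 4 6 5 3 1) = (0 1)(4 5), (0 4 6 5 3 1)*(0 3 5)(4 6) = (0 6)(1 3)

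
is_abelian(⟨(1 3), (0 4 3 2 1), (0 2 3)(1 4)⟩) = no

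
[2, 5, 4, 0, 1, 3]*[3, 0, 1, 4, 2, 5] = [1, 5, 2, 3, 0, 4]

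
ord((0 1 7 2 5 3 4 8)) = 8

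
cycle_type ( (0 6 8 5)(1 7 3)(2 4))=2.3.4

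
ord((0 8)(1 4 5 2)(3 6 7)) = 12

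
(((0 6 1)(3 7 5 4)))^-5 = (0 6 1)(3 4 5 7)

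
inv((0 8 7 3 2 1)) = (0 1 2 3 7 8)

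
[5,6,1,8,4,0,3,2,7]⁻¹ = [5,2,7,6,4,0,1,8,3]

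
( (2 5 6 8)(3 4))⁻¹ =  (2 8 6 5)(3 4)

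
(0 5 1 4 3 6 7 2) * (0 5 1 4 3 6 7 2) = (0 1 3 7)(2 5 4 6)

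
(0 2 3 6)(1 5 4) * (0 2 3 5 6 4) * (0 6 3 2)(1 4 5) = (0 2 1 3 5 6)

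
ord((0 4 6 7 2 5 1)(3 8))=14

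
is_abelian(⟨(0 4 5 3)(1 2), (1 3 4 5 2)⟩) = no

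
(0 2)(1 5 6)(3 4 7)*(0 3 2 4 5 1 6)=(0 4 7 2 3 5)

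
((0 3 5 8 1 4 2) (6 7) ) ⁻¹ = (0 2 4 1 8 5 3) (6 7) 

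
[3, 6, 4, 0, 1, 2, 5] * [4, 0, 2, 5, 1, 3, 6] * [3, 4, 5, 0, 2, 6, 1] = [6, 1, 4, 2, 3, 5, 0]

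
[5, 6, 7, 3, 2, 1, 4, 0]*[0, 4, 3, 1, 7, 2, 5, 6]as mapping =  [0→2, 1→5, 2→6, 3→1, 4→3, 5→4, 6→7, 7→0]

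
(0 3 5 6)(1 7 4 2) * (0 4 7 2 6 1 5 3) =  (1 2 5)(4 6)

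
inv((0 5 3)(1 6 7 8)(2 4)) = (0 3 5)(1 8 7 6)(2 4)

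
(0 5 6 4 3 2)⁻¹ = (0 2 3 4 6 5)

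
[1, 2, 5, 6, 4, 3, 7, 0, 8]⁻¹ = [7, 0, 1, 5, 4, 2, 3, 6, 8]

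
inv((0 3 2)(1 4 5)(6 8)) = (0 2 3)(1 5 4)(6 8)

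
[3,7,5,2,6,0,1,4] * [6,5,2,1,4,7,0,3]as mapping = [0→1,1→3,2→7,3→2,4→0,5→6,6→5,7→4]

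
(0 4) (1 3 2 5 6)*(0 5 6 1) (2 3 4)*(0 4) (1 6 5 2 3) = (0 3 1) (2 5 6 4) 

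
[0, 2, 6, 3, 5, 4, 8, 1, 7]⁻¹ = [0, 7, 1, 3, 5, 4, 2, 8, 6]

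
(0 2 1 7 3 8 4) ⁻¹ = (0 4 8 3 7 1 2) 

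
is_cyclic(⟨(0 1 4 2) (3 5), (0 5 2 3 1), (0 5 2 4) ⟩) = no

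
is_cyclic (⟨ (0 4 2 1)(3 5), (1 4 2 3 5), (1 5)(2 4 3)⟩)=no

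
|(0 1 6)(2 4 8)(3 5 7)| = 3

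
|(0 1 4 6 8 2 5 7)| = 8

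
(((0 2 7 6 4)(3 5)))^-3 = (0 7 4 2 6)(3 5)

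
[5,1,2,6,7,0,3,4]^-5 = [5,1,2,6,7,0,3,4]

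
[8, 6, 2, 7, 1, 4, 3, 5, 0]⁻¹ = [8, 4, 2, 6, 5, 7, 1, 3, 0]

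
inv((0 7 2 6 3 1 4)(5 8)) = (0 4 1 3 6 2 7)(5 8)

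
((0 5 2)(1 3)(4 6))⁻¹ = (0 2 5)(1 3)(4 6)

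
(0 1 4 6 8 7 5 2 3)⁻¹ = (0 3 2 5 7 8 6 4 1)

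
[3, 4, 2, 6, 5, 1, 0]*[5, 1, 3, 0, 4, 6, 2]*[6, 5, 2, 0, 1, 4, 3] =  [6, 1, 0, 2, 3, 5, 4]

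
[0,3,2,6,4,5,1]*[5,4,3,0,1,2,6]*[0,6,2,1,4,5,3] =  [5,0,1,3,6,2,4]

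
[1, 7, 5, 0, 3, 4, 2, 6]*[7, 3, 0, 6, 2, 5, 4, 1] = [3, 1, 5, 7, 6, 2, 0, 4]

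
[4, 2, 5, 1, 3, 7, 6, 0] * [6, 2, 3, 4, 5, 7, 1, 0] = [5, 3, 7, 2, 4, 0, 1, 6]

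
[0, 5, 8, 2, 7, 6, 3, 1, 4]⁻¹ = [0, 7, 3, 6, 8, 1, 5, 4, 2]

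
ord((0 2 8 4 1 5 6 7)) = 8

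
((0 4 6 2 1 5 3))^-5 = (0 6 1 3 4 2 5)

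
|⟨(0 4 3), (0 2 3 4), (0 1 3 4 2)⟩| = 120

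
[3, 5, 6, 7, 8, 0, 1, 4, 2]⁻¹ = [5, 6, 8, 0, 7, 1, 2, 3, 4]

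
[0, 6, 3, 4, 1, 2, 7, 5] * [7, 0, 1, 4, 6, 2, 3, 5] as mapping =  [0→7, 1→3, 2→4, 3→6, 4→0, 5→1, 6→5, 7→2] 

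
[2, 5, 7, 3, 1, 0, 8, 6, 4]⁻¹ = [5, 4, 0, 3, 8, 1, 7, 2, 6]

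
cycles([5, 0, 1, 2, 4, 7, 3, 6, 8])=(0 5 7 6 3 2 1) 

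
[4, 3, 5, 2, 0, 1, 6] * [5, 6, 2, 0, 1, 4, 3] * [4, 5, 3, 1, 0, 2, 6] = [5, 4, 0, 3, 2, 6, 1]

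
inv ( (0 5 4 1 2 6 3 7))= (0 7 3 6 2 1 4 5)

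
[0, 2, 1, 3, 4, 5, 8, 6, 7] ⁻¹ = [0, 2, 1, 3, 4, 5, 7, 8, 6] 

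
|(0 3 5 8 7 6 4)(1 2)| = 14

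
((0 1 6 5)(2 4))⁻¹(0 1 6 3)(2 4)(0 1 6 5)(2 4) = (1 6 5 3)(2 4)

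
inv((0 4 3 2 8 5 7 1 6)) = (0 6 1 7 5 8 2 3 4)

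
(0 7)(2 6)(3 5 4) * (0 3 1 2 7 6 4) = (0 6 7 3 5)(1 2 4)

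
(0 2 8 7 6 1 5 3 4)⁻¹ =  (0 4 3 5 1 6 7 8 2)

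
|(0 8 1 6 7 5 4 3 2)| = 9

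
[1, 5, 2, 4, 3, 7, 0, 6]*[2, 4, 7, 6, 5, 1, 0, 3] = [4, 1, 7, 5, 6, 3, 2, 0]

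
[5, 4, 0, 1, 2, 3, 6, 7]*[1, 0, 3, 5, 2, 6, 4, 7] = [6, 2, 1, 0, 3, 5, 4, 7]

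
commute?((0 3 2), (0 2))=no:(0 3 2)*(0 2)=(0 3), (0 2)*(0 3 2)=(2 3)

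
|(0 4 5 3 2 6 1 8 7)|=9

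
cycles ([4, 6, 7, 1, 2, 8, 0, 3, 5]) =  (0 4 2 7 3 1 6)(5 8)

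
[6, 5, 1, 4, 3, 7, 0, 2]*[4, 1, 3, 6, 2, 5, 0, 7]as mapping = [0→0, 1→5, 2→1, 3→2, 4→6, 5→7, 6→4, 7→3]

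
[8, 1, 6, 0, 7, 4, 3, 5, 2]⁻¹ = [3, 1, 8, 6, 5, 7, 2, 4, 0]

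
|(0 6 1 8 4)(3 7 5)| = 15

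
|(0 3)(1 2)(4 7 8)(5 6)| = 6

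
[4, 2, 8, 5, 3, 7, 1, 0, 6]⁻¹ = [7, 6, 1, 4, 0, 3, 8, 5, 2]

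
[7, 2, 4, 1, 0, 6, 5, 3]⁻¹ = [4, 3, 1, 7, 2, 6, 5, 0]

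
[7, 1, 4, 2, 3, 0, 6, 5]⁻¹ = [5, 1, 3, 4, 2, 7, 6, 0]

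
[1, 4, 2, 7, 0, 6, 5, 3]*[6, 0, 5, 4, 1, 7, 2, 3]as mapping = [0→0, 1→1, 2→5, 3→3, 4→6, 5→2, 6→7, 7→4]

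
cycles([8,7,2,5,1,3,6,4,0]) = (0 8)(1 7 4)(3 5)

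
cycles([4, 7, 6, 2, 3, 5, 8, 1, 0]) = (0 4 3 2 6 8)(1 7)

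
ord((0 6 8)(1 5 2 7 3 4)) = 6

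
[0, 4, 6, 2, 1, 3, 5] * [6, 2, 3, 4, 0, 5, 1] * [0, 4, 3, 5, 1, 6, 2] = [2, 0, 4, 5, 3, 1, 6]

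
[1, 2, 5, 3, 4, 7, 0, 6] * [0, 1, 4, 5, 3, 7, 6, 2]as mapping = [0→1, 1→4, 2→7, 3→5, 4→3, 5→2, 6→0, 7→6]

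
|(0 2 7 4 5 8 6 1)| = 8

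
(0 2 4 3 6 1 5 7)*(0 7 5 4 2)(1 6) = (1 4 3)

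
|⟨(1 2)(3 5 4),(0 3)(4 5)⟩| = 24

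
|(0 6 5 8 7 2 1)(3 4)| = 14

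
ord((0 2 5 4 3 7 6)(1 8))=14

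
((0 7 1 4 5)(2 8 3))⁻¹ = (0 5 4 1 7)(2 3 8)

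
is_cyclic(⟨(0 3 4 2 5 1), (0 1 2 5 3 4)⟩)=no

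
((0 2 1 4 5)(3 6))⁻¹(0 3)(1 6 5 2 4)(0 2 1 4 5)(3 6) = (0 1 5 4 3)(2 6)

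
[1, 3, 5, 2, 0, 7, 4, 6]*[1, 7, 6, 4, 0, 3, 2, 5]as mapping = [0→7, 1→4, 2→3, 3→6, 4→1, 5→5, 6→0, 7→2]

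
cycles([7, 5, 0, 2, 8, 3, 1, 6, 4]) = (0 7 6 1 5 3 2)(4 8)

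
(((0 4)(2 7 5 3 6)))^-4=(2 7 5 3 6)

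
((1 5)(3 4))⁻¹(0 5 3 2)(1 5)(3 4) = (0 1 4 2)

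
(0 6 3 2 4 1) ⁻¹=(0 1 4 2 3 6) 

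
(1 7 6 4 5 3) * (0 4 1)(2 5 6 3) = (0 4 6 1 7 3)(2 5)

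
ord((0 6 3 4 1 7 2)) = 7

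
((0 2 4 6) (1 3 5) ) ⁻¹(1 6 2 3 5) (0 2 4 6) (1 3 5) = (0 4 5 1 3) 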